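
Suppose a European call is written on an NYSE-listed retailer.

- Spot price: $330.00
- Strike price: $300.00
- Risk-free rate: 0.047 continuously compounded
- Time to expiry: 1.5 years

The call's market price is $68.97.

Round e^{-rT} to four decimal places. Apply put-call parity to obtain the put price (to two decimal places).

$18.54

e^(−rT) = e^(−0.047·1.5) = 0.9319
Put-call parity: C − P = S − K·e^(−rT) = 330 − 300·0.9319 = 330 − 279.5700 = 50.4300
P = C − (C − P) = 68.97 − (50.4300) = 18.5400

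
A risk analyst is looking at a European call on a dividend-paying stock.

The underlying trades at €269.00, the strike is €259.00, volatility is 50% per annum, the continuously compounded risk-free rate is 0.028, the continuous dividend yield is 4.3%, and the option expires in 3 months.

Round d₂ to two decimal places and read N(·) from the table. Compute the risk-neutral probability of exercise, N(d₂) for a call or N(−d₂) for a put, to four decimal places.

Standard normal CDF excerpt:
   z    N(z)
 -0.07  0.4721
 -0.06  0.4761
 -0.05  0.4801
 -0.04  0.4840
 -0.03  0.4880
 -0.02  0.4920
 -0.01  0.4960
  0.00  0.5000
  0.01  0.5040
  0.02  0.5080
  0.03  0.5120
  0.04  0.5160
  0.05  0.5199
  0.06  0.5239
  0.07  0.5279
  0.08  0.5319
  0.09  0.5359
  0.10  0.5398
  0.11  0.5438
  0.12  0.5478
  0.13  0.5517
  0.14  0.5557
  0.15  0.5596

σ√T = 0.5·√0.25 = 0.2500
d₁ = [ln(269/259) + (0.028 − 0.043 + ½·0.5²)·0.25] / (σ√T) = (0.0379 + 0.0275) / 0.2500 = 0.2615 ≈ 0.26
d₂ = 0.2615 − 0.2500 = 0.0115 ≈ 0.01
Pr(exercise) under Q = N(d₂) = 0.5040

0.5040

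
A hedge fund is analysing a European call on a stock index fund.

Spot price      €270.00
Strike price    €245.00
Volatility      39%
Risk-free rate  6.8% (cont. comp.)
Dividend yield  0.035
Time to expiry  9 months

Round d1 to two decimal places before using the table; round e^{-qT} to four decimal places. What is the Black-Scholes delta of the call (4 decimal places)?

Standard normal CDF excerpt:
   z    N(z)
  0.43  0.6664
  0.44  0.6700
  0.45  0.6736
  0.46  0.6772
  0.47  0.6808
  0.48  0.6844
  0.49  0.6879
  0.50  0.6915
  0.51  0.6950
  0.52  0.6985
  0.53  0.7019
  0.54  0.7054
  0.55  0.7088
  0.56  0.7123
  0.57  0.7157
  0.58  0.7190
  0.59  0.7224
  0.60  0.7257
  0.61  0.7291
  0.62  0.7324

0.6837

T = 0.75;  σ√T = 0.3377
ln(S/K) + (r − q + σ²/2)T = ln(270/245) + (0.068 − 0.035 + 0.39²/2)·0.75 = 0.0972 + 0.0818 = 0.1790
d₁ = 0.1790 / 0.3377 = 0.5298 which rounds to 0.53
N(d₁) = N(0.53) = 0.7019
Δ_call = e^(−qT)·N(d₁) = 0.9741·0.7019 = 0.6837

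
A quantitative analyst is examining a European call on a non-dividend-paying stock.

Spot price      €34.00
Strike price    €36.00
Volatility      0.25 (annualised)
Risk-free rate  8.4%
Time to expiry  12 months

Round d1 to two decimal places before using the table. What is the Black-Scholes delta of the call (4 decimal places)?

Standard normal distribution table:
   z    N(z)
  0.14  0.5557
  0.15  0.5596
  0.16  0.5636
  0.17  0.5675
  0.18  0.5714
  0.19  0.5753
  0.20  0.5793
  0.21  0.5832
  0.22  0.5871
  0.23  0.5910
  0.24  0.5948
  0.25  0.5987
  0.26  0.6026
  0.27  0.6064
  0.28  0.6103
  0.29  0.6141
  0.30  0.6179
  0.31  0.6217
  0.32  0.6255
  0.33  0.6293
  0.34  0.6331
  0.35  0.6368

σ√T = 0.25·√1 = 0.2500
d₁ = [ln(34/36) + (0.084 + 0.25²/2)·1] / 0.2500 = [-0.0572 + 0.1153] / 0.2500 = 0.2324 ⇒ 0.23
N(d₁) = N(0.23) = 0.5910
Δ_call = N(d₁) = 0.5910

0.5910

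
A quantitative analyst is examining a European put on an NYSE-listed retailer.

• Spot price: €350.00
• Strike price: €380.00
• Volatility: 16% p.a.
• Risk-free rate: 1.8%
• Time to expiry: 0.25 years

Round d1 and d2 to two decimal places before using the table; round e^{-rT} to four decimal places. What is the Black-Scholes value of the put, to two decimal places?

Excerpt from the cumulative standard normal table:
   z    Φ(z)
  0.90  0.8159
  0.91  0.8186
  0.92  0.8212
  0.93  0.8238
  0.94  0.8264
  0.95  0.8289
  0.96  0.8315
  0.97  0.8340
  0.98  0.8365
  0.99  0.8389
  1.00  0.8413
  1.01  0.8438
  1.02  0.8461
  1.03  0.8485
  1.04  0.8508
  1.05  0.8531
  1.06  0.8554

€30.87

σ√T = 0.16 × 0.5000 = 0.0800
d₁ = [ln(350/380) + (0.018 + 0.16²/2)·0.25] / 0.0800 = [-0.0822 + 0.0077] / 0.0800 = -0.9317 which rounds to -0.93
d₂ = d₁ − σ√T = -0.9317 − 0.0800 = -1.0117 which rounds to -1.01
e^(−rT) = e^(−0.018·0.25) = 0.9955
N(−d₂) = N(1.01) = 0.8438;  N(−d₁) = N(0.93) = 0.8238
P = 380·0.9955·0.8438 − 350·0.8238 = 319.2011 − 288.3300 = 30.8711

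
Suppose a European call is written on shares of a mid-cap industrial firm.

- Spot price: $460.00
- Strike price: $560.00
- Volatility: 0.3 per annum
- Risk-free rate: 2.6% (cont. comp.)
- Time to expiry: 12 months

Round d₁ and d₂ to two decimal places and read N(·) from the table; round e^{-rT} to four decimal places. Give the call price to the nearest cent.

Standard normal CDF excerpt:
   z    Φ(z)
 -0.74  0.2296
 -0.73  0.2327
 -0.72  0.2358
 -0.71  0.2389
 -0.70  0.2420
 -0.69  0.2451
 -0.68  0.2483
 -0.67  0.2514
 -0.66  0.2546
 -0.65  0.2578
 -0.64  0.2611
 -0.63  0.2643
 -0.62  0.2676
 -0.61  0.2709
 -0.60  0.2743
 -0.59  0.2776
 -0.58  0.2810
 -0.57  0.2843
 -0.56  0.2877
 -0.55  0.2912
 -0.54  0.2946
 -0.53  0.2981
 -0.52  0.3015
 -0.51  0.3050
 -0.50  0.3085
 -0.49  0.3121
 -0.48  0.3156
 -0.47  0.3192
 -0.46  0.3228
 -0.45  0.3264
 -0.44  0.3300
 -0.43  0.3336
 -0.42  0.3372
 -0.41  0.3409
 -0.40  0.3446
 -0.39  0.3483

σ√T = 0.3 × 1.0000 = 0.3000
d₁ = [ln(460/560) + (0.026 + 0.3²/2)·1] / 0.3000 = [-0.1967 + 0.0710] / 0.3000 = -0.4190 ≈ -0.42
d₂ = d₁ − σ√T = -0.4190 − 0.3000 = -0.7190 ≈ -0.72
e^(−rT) = e^(−0.026·1) = 0.9743
N(d₁) = N(-0.42) = 0.3372;  N(d₂) = N(-0.72) = 0.2358
C = 460·0.3372 − 560·0.9743·0.2358 = 155.1120 − 128.6544 = 26.4576

$26.46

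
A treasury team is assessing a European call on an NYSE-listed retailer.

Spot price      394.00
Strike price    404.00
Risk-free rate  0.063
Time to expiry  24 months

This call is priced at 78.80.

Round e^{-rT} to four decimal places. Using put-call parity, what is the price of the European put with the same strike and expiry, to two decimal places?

40.97

exp(−rT) = exp(−0.063·2) = 0.8816
Put-call parity: C − P = S − K·e^(−rT) = 394 − 404·0.8816 = 394 − 356.1664 = 37.8336
P = C − (C − P) = 78.80 − (37.8336) = 40.9664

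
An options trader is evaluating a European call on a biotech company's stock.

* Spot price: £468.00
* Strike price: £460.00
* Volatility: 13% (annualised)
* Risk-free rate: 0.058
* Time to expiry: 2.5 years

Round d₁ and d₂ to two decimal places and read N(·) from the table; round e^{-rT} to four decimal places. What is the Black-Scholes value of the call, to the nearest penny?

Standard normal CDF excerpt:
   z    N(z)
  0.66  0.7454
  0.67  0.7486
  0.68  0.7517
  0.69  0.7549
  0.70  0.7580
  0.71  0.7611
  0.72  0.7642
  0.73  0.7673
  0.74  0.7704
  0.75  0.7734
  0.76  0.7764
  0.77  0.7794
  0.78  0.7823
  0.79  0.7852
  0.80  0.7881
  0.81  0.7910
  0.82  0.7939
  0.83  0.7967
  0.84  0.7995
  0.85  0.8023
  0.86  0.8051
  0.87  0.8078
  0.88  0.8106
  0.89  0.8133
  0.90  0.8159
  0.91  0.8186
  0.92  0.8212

£80.25

σ√T = 0.13 × 1.5811 = 0.2055
ln(S/K) + (r + σ²/2)T = ln(468/460) + (0.058 + 0.13²/2)·2.5 = 0.0172 + 0.1661 = 0.1834
d₁ = 0.1834 / 0.2055 = 0.8921 which rounds to 0.89
d₂ = d₁ − σ√T = 0.8921 − 0.2055 = 0.6865 which rounds to 0.69
e^(−rT) = e^(−0.058·2.5) = 0.8650
N(d₁) = N(0.89) = 0.8133;  N(d₂) = N(0.69) = 0.7549
C = 468·0.8133 − 460·0.8650·0.7549 = 380.6244 − 300.3747 = 80.2497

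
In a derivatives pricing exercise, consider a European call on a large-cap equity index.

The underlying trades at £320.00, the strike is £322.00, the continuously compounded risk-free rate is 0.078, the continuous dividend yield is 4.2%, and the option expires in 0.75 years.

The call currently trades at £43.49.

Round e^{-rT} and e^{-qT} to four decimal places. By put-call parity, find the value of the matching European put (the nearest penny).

£37.12

e^(−qT) = e^(−0.042·0.75) = 0.9690;  e^(−rT) = e^(−0.078·0.75) = 0.9432
Put-call parity: C − P = S·e^(−qT) − K·e^(−rT) = 320·0.9690 − 322·0.9432 = 310.0800 − 303.7104 = 6.3696
P = C − (C − P) = 43.49 − (6.3696) = 37.1204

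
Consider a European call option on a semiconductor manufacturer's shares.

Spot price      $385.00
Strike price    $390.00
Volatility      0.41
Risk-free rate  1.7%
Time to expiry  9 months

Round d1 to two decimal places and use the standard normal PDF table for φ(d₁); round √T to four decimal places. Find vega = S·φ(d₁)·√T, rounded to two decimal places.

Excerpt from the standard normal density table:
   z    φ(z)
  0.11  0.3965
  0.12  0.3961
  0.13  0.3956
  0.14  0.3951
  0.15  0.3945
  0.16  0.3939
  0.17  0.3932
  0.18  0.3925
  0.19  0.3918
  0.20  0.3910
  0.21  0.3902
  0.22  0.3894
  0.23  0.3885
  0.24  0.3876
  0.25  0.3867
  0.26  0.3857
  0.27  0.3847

130.86

σ√T = 0.41·√0.75 = 0.3551
d₁ = [ln(385/390) + (0.017 + 0.41²/2)·0.75] / 0.3551 = [-0.0129 + 0.0758] / 0.3551 = 0.1771 which rounds to 0.18
√T = √0.75 = 0.8660
φ(d₁) = φ(0.18) = 0.3925
vega = S·φ(d₁)·√T = 385·0.3925·0.8660 = 130.8634
(The put has the same vega.)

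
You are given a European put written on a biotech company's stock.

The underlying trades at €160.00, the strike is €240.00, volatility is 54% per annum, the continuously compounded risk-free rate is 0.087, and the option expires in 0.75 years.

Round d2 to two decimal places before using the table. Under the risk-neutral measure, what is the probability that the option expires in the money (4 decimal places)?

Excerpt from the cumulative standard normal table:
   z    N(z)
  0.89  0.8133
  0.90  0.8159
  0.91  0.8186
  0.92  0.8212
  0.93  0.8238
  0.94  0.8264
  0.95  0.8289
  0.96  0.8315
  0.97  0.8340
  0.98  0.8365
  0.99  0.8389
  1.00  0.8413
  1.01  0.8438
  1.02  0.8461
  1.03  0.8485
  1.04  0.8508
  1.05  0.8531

σ√T = 0.54·√0.75 = 0.4677
ln(S/K) + (r + σ²/2)T = ln(160/240) + (0.087 + 0.54²/2)·0.75 = -0.4055 + 0.1746 = -0.2309
d₁ = -0.2309 / 0.4677 = -0.4937 → -0.49
d₂ = d₁ − σ√T = -0.4937 − 0.4677 = -0.9613 → -0.96
Risk-neutral Pr[S_T < K] = N(−d₂) = N(0.96) = 0.8315

0.8315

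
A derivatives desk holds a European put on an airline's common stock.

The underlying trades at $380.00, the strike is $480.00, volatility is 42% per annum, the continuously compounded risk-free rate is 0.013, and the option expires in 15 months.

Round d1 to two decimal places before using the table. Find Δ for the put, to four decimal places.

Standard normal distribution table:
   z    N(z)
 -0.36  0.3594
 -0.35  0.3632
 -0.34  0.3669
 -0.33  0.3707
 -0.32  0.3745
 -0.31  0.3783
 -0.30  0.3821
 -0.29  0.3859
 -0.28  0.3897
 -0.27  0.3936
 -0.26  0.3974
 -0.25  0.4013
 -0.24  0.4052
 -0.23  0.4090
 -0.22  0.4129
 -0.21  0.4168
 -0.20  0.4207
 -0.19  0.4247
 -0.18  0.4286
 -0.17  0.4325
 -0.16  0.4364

-0.5910

σ√T = 0.42 × 1.1180 = 0.4696
ln(S/K) + (r + σ²/2)T = ln(380/480) + (0.013 + 0.42²/2)·1.25 = -0.2336 + 0.1265 = -0.1071
d₁ = -0.1071 / 0.4696 = -0.2281 ⇒ -0.23
N(d₁) = N(-0.23) = 0.4090
Δ_put = N(d₁) − 1 = 0.4090 − 1 = -0.5910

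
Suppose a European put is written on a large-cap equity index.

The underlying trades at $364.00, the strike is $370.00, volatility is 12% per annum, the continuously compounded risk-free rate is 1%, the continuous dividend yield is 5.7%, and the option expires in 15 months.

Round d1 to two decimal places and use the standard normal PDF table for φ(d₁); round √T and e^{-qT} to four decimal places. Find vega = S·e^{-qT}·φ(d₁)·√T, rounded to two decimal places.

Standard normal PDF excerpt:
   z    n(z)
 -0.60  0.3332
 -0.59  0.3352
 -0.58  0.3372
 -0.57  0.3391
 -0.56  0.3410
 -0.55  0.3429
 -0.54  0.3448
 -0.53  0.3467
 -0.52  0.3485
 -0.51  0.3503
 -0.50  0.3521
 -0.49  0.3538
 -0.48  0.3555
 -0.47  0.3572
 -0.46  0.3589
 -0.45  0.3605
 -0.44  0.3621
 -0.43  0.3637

134.07

σ√T = 0.12 × 1.1180 = 0.1342
ln(S/K) + (r − q + σ²/2)T = ln(364/370) + (0.01 − 0.057 + 0.12²/2)·1.25 = -0.0163 − 0.0498 = -0.0661
d₁ = -0.0661 / 0.1342 = -0.4927 which rounds to -0.49
√T = √1.25 = 1.1180
φ(d₁) = φ(-0.49) = 0.3538
exp(−qT) = exp(−0.057·1.25) = 0.9312
vega = S·exp(−qT)·φ(d₁)·√T = 364·0.9312·0.3538·1.1180 = 134.0738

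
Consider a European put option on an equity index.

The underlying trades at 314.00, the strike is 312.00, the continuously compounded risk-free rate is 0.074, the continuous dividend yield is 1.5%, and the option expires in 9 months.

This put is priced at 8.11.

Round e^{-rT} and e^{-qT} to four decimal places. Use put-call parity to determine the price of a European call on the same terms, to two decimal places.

23.44

exp(−qT) = exp(−0.015·0.75) = 0.9888;  exp(−rT) = exp(−0.074·0.75) = 0.9460
Put-call parity: C − P = S·e^(−qT) − K·e^(−rT) = 314·0.9888 − 312·0.9460 = 310.4832 − 295.1520 = 15.3312
C = P + (C − P) = 8.11 + (15.3312) = 23.4412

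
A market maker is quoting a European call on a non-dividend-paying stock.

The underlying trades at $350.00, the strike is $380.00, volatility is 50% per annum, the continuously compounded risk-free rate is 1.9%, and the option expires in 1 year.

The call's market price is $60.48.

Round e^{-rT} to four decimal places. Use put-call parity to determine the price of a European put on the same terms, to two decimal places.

exp(−rT) = exp(−0.019·1) = 0.9812
Put-call parity: C − P = S − K·e^(−rT) = 350 − 380·0.9812 = 350 − 372.8560 = -22.8560
P = C − (C − P) = 60.48 − (-22.8560) = 83.3360

$83.34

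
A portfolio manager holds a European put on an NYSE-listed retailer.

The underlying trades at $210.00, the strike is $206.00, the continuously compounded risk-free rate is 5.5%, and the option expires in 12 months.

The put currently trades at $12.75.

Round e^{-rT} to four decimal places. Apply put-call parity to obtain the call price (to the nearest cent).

exp(−rT) = exp(−0.055·1) = 0.9465
Put-call parity: C − P = S − K·e^(−rT) = 210 − 206·0.9465 = 210 − 194.9790 = 15.0210
C = P + (C − P) = 12.75 + (15.0210) = 27.7710

$27.77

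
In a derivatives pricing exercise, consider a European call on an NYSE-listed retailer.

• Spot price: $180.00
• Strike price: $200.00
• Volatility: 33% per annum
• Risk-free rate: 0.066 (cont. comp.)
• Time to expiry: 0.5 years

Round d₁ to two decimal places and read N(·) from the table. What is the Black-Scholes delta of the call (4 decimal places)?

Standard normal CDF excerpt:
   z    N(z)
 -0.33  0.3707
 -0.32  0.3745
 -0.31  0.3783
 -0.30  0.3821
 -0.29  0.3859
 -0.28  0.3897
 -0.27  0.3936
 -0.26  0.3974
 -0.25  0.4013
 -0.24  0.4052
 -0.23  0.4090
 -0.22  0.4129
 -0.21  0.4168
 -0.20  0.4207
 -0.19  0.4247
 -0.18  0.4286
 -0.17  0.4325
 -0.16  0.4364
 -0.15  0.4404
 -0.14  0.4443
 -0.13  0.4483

0.4247

σ√T = 0.33·√0.5 = 0.2333
d₁ = [ln(180/200) + (0.066 + 0.33²/2)·0.5] / 0.2333 = [-0.1054 + 0.0602] / 0.2333 = -0.1934 ⇒ -0.19
N(d₁) = N(-0.19) = 0.4247
Δ_call = N(d₁) = 0.4247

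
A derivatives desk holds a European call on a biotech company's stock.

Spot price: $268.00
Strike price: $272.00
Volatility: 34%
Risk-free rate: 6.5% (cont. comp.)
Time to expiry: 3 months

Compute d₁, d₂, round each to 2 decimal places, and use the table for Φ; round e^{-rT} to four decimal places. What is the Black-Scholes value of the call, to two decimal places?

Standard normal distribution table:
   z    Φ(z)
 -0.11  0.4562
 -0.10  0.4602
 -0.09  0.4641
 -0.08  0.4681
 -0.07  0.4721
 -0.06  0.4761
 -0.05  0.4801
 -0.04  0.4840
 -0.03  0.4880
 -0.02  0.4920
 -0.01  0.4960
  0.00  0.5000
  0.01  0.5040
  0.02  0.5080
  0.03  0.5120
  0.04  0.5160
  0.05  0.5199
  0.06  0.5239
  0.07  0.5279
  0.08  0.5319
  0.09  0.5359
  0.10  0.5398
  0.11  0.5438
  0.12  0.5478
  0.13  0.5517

σ√T = 0.34 × 0.5000 = 0.1700
ln(S/K) + (r + σ²/2)T = ln(268/272) + (0.065 + 0.34²/2)·0.25 = -0.0148 + 0.0307 = 0.0159
d₁ = 0.0159 / 0.1700 = 0.0934 ≈ 0.09
d₂ = d₁ − σ√T = 0.0934 − 0.1700 = -0.0766 ≈ -0.08
exp(−rT) = exp(−0.065·0.25) = 0.9839
C = 268·N(0.09) − 272·0.9839·N(-0.08) = 268·0.5359 − 272·0.9839·0.4681 = 143.6212 − 125.2733 = 18.3479

$18.35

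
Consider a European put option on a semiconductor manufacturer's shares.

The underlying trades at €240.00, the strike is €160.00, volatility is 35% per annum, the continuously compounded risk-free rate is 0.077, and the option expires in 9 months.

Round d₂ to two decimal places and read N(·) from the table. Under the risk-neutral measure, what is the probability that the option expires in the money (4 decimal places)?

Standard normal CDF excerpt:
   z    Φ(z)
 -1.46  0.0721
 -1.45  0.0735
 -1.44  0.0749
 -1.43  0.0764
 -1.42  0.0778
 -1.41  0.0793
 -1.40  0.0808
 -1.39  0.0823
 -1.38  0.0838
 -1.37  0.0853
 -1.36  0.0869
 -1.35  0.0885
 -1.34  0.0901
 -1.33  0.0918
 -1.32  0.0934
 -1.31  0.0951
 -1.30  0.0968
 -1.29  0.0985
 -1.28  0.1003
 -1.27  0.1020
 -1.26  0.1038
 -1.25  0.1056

0.0838

σ√T = 0.35·√0.75 = 0.3031
d₁ = [ln(240/160) + (0.077 + 0.35²/2)·0.75] / 0.3031 = [0.4055 + 0.1037] / 0.3031 = 1.6798 ≈ 1.68
d₂ = d₁ − σ√T = 1.6798 − 0.3031 = 1.3767 ≈ 1.38
Risk-neutral Pr[S_T < K] = N(−d₂) = N(-1.38) = 0.0838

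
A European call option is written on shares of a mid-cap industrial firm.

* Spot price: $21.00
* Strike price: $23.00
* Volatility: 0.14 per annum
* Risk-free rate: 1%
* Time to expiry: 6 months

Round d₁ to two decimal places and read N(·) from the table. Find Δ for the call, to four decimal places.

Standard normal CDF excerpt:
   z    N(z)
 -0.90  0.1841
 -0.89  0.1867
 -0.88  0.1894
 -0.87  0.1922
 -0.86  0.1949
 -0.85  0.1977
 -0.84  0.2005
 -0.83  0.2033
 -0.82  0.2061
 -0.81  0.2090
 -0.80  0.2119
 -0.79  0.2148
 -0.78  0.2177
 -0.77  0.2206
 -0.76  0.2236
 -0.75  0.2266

0.2061

σ√T = 0.14 × 0.7071 = 0.0990
ln(S/K) + (r + σ²/2)T = ln(21/23) + (0.01 + 0.14²/2)·0.5 = -0.0910 + 0.0099 = -0.0811
d₁ = -0.0811 / 0.0990 = -0.8189 ⇒ -0.82
N(d₁) = N(-0.82) = 0.2061
Δ_call = N(d₁) = 0.2061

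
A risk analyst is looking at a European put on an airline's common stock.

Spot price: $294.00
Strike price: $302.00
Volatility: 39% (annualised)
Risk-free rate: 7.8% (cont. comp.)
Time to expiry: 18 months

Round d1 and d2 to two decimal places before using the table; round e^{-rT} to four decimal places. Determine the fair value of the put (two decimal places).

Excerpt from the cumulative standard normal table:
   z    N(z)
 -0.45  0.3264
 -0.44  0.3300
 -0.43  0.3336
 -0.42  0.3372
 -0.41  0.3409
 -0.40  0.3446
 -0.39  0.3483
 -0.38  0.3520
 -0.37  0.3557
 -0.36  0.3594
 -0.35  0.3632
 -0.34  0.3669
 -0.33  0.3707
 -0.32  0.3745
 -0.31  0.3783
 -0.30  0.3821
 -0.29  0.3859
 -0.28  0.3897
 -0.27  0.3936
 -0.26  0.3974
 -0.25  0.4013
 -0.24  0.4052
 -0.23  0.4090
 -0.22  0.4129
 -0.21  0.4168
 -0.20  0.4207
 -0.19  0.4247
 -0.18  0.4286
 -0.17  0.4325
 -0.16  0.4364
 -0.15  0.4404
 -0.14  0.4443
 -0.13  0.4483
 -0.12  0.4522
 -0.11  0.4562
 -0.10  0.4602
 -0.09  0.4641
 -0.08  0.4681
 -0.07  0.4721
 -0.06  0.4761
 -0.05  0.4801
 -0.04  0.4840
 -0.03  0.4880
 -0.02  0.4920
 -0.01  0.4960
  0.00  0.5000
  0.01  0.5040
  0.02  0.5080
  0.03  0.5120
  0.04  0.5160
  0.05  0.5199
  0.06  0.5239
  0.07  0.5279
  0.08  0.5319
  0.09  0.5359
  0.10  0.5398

$41.60

T = 1.5;  σ√T = 0.4777
d₁ = [ln(294/302) + (0.078 + 0.39²/2)·1.5] / 0.4777 = [-0.0268 + 0.2311] / 0.4777 = 0.4276 ≈ 0.43
d₂ = d₁ − σ√T = 0.4276 − 0.4777 = -0.0501 ≈ -0.05
e^(−rT) = e^(−0.078·1.5) = 0.8896
N(−d₂) = N(0.05) = 0.5199;  N(−d₁) = N(-0.43) = 0.3336
P = 302·0.8896·0.5199 − 294·0.3336 = 139.6759 − 98.0784 = 41.5975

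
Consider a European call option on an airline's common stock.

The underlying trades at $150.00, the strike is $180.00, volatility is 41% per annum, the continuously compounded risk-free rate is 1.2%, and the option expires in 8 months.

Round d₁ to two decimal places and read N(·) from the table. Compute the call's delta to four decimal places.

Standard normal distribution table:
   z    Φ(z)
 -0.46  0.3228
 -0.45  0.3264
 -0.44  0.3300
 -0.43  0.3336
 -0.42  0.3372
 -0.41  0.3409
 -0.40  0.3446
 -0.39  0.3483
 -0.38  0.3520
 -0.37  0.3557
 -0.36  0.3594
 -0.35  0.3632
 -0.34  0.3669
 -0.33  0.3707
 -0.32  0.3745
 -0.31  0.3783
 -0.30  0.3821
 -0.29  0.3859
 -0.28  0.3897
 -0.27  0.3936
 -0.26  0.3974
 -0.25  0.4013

0.3632

σ√T = 0.41 × 0.8165 = 0.3348
ln(S/K) + (r + σ²/2)T = ln(150/180) + (0.012 + 0.41²/2)·0.6667 = -0.1823 + 0.0640 = -0.1183
d₁ = -0.1183 / 0.3348 = -0.3533 ≈ -0.35
N(d₁) = N(-0.35) = 0.3632
Δ_call = N(d₁) = 0.3632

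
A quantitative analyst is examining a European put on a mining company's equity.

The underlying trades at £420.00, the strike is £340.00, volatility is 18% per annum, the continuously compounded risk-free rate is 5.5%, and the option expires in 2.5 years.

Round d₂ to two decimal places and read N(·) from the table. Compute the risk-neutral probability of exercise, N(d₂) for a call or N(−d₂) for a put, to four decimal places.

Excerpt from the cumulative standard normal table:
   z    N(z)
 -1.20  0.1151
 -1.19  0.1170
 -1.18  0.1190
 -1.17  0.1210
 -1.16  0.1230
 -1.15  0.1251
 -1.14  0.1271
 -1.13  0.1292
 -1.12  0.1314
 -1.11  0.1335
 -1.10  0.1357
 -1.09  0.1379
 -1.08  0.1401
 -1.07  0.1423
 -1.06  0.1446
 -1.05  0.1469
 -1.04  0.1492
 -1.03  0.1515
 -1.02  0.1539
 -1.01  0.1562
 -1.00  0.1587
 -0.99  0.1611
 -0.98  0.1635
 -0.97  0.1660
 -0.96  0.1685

σ√T = 0.18·√2.5 = 0.2846
d₁ = [ln(420/340) + (0.055 + 0.18²/2)·2.5] / 0.2846 = [0.2113 + 0.1780] / 0.2846 = 1.3679 ⇒ 1.37
d₂ = d₁ − σ√T = 1.3679 − 0.2846 = 1.0833 ⇒ 1.08
Risk-neutral Pr[S_T < K] = N(−d₂) = N(-1.08) = 0.1401

0.1401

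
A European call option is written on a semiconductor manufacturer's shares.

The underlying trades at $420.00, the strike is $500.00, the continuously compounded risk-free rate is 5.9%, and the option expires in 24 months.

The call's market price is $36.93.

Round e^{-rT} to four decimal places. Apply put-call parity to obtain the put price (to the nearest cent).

$61.28

e^(−rT) = e^(−0.059·2) = 0.8887
Put-call parity: C − P = S − K·e^(−rT) = 420 − 500·0.8887 = 420 − 444.3500 = -24.3500
P = C − (C − P) = 36.93 − (-24.3500) = 61.2800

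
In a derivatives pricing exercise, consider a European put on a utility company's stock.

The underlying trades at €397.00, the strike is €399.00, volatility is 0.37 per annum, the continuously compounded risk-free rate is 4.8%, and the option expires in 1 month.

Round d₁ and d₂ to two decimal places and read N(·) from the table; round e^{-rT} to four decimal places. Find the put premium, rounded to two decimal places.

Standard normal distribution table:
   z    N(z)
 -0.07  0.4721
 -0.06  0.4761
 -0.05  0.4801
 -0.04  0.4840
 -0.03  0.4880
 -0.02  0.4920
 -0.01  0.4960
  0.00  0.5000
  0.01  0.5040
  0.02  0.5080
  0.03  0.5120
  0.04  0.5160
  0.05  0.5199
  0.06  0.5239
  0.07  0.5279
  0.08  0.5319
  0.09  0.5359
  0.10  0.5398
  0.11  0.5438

€16.05

σ√T = 0.37·√0.08333 = 0.1068
d₁ = [ln(397/399) + (0.048 + ½·0.37²)·0.08333] / (σ√T) = (-0.0050 + 0.0097) / 0.1068 = 0.0438 → 0.04
d₂ = 0.0438 − 0.1068 = -0.0630 → -0.06
exp(−rT) = exp(−0.048·0.08333) = 0.9960
N(−d₂) = N(0.06) = 0.5239;  N(−d₁) = N(-0.04) = 0.4840
P = 399·0.9960·0.5239 − 397·0.4840 = 208.2000 − 192.1480 = 16.0520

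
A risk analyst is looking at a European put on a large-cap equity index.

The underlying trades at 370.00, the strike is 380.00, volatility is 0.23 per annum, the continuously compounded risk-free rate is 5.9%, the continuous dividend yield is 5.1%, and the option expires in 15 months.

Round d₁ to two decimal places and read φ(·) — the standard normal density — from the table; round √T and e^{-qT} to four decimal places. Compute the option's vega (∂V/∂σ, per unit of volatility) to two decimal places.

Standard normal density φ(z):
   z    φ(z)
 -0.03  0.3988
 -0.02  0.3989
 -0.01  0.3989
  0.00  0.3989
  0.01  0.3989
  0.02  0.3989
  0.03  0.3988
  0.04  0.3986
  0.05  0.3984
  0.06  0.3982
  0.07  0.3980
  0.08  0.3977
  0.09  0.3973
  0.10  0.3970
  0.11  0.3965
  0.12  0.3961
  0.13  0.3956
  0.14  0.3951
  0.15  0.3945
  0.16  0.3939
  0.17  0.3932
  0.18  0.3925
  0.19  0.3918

154.54

σ√T = 0.23·√1.25 = 0.2571
d₁ = [ln(370/380) + (0.059 − 0.051 + 0.23²/2)·1.25] / 0.2571 = [-0.0267 + 0.0431] / 0.2571 = 0.0638 which rounds to 0.06
√T = √1.25 = 1.1180
φ(d₁) = φ(0.06) = 0.3982
e^(−qT) = e^(−0.051·1.25) = 0.9382
vega = S·e^(−qT)·φ(d₁)·√T = 370·0.9382·0.3982·1.1180 = 154.5398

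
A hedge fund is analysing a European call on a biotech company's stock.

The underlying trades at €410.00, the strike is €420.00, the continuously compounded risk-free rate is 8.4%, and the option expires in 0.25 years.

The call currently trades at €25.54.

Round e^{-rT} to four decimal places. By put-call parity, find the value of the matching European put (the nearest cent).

€26.80

e^(−rT) = e^(−0.084·0.25) = 0.9792
Put-call parity: C − P = S − K·e^(−rT) = 410 − 420·0.9792 = 410 − 411.2640 = -1.2640
P = C − (C − P) = 25.54 − (-1.2640) = 26.8040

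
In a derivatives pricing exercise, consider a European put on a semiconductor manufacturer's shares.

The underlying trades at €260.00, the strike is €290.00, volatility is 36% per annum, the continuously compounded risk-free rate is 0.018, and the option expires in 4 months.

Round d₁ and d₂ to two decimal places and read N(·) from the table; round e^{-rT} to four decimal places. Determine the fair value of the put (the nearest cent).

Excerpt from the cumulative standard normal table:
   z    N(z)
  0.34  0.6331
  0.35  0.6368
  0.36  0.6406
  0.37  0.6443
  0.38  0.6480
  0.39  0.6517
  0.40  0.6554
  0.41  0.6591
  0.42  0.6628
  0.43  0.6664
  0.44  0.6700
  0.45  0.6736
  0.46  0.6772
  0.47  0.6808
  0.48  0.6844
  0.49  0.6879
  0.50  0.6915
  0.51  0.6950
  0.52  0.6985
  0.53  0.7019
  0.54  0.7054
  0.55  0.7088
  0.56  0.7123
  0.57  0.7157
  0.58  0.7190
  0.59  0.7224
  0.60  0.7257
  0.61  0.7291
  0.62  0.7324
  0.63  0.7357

€39.75

σ√T = 0.36·√0.3333 = 0.2078
ln(S/K) + (r + σ²/2)T = ln(260/290) + (0.018 + 0.36²/2)·0.3333 = -0.1092 + 0.0276 = -0.0816
d₁ = -0.0816 / 0.2078 = -0.3926 ≈ -0.39
d₂ = d₁ − σ√T = -0.3926 − 0.2078 = -0.6004 ≈ -0.60
exp(−rT) = exp(−0.018·0.3333) = 0.9940
P = 290·0.9940·N(0.60) − 260·N(0.39) = 290·0.9940·0.7257 − 260·0.6517 = 209.1903 − 169.4420 = 39.7483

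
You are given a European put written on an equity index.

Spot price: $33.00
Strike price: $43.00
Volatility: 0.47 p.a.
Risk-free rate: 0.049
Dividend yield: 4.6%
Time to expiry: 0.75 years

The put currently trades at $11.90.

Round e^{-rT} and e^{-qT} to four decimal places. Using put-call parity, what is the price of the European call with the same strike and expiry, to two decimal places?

$2.33

e^(−qT) = e^(−0.046·0.75) = 0.9661;  e^(−rT) = e^(−0.049·0.75) = 0.9639
Put-call parity: C − P = S·e^(−qT) − K·e^(−rT) = 33·0.9661 − 43·0.9639 = 31.8813 − 41.4477 = -9.5664
C = P + (C − P) = 11.90 + (-9.5664) = 2.3336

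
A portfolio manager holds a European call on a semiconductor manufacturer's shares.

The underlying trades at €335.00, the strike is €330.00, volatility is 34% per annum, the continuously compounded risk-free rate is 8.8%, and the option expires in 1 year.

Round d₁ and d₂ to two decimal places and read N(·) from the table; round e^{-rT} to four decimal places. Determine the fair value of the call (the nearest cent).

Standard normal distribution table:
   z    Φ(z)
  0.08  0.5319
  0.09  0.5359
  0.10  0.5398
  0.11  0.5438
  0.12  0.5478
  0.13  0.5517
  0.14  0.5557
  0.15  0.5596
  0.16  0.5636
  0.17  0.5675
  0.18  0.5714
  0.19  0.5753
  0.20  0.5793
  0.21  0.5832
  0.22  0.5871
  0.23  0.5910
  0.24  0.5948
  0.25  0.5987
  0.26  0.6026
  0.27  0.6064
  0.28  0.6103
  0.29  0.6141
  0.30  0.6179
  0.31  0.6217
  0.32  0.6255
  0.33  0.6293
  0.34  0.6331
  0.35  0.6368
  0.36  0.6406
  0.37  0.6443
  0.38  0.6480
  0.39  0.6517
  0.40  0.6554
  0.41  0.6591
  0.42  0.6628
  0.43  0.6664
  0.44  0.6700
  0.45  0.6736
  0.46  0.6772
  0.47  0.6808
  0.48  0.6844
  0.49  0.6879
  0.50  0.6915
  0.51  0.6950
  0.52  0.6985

€61.34

T = 1;  σ√T = 0.3400
d₁ = [ln(335/330) + (0.088 + ½·0.34²)·1] / (σ√T) = (0.0150 + 0.1458) / 0.3400 = 0.4731 ⇒ 0.47
d₂ = 0.4731 − 0.3400 = 0.1331 ⇒ 0.13
exp(−rT) = exp(−0.088·1) = 0.9158
N(d₁) = N(0.47) = 0.6808;  N(d₂) = N(0.13) = 0.5517
C = 335·0.6808 − 330·0.9158·0.5517 = 228.0680 − 166.7315 = 61.3365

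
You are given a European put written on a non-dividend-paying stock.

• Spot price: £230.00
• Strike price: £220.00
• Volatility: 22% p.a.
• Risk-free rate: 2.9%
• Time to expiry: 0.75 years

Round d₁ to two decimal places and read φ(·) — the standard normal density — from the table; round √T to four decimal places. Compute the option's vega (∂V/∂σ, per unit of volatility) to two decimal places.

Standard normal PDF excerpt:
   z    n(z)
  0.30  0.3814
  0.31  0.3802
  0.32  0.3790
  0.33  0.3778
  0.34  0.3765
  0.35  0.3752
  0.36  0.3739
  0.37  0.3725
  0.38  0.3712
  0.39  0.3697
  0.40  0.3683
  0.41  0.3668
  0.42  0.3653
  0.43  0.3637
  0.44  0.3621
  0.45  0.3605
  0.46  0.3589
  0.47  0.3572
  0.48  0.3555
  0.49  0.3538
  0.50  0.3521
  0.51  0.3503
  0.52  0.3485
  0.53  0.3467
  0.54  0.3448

T = 0.75;  σ√T = 0.1905
d₁ = [ln(230/220) + (0.029 + ½·0.22²)·0.75] / (σ√T) = (0.0445 + 0.0399) / 0.1905 = 0.4427 → 0.44
√T = √0.75 = 0.8660
φ(d₁) = φ(0.44) = 0.3621
vega = S·φ(d₁)·√T = 230·0.3621·0.8660 = 72.1231
(Vega is the same for a European call and put with the same parameters.)

72.12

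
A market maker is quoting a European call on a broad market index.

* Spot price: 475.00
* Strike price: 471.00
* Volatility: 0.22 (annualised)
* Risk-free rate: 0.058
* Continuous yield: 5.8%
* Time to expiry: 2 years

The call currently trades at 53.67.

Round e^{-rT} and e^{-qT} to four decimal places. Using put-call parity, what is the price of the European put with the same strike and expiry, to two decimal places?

50.11

exp(−qT) = exp(−0.058·2) = 0.8905;  exp(−rT) = exp(−0.058·2) = 0.8905
Put-call parity: C − P = S·e^(−qT) − K·e^(−rT) = 475·0.8905 − 471·0.8905 = 422.9875 − 419.4255 = 3.5620
P = C − (C − P) = 53.67 − (3.5620) = 50.1080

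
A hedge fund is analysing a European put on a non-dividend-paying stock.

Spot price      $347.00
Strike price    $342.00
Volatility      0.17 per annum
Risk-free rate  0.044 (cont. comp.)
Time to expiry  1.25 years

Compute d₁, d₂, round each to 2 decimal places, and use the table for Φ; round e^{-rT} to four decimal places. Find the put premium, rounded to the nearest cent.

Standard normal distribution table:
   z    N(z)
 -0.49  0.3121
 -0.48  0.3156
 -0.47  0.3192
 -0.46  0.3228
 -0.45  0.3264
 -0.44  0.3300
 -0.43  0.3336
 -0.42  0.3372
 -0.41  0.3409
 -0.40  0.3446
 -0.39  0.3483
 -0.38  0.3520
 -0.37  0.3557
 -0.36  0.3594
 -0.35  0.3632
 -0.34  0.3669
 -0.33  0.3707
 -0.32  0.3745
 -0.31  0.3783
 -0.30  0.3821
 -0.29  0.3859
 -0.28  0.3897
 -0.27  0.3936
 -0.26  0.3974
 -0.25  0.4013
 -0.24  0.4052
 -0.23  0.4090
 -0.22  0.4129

$15.40

T = 1.25;  σ√T = 0.1901
d₁ = [ln(347/342) + (0.044 + ½·0.17²)·1.25] / (σ√T) = (0.0145 + 0.0731) / 0.1901 = 0.4608 ⇒ 0.46
d₂ = 0.4608 − 0.1901 = 0.2707 ⇒ 0.27
exp(−rT) = exp(−0.044·1.25) = 0.9465
N(−d₂) = N(-0.27) = 0.3936;  N(−d₁) = N(-0.46) = 0.3228
P = 342·0.9465·0.3936 − 347·0.3228 = 127.4095 − 112.0116 = 15.3979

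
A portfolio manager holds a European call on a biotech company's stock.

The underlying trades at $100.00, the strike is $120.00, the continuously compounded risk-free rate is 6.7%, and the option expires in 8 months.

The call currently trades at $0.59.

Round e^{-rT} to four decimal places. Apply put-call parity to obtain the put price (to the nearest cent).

exp(−rT) = exp(−0.067·0.6667) = 0.9563
Put-call parity: C − P = S − K·e^(−rT) = 100 − 120·0.9563 = 100 − 114.7560 = -14.7560
P = C − (C − P) = 0.59 − (-14.7560) = 15.3460

$15.35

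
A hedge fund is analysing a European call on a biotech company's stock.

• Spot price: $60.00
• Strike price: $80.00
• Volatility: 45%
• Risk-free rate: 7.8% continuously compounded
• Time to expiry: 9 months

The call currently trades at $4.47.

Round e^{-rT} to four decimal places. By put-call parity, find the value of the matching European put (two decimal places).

e^(−rT) = e^(−0.078·0.75) = 0.9432
Put-call parity: C − P = S − K·e^(−rT) = 60 − 80·0.9432 = 60 − 75.4560 = -15.4560
P = C − (C − P) = 4.47 − (-15.4560) = 19.9260

$19.93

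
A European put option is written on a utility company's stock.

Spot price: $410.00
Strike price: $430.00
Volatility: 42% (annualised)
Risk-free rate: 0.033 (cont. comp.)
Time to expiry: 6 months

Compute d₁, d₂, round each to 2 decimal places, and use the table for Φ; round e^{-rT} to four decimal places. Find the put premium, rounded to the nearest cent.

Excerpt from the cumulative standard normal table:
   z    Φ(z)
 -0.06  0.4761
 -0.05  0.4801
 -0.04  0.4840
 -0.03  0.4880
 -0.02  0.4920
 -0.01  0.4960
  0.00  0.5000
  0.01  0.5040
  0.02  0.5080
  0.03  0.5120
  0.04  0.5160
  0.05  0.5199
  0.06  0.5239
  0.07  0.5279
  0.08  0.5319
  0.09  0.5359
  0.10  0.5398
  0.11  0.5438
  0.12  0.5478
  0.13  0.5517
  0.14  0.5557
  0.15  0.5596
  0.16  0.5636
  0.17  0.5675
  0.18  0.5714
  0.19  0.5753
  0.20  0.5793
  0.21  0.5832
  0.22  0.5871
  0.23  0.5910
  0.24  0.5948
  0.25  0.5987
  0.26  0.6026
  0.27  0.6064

$54.78

T = 0.5;  σ√T = 0.2970
d₁ = [ln(410/430) + (0.033 + 0.42²/2)·0.5] / 0.2970 = [-0.0476 + 0.0606] / 0.2970 = 0.0437 which rounds to 0.04
d₂ = d₁ − σ√T = 0.0437 − 0.2970 = -0.2533 which rounds to -0.25
exp(−rT) = exp(−0.033·0.5) = 0.9836
P = 430·0.9836·N(0.25) − 410·N(-0.04) = 430·0.9836·0.5987 − 410·0.4840 = 253.2190 − 198.4400 = 54.7790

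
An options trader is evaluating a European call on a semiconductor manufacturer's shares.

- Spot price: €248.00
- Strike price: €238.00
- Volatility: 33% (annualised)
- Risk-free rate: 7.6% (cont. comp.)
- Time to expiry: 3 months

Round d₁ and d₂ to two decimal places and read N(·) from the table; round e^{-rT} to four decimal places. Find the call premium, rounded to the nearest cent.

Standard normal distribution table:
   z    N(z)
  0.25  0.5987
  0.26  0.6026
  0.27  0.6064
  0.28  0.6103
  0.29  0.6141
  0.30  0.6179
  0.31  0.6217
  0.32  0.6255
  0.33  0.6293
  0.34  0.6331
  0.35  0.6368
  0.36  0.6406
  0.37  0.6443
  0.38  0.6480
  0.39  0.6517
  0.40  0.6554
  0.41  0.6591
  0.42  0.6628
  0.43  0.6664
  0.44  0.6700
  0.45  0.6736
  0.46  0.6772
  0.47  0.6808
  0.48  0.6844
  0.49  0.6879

σ√T = 0.33·√0.25 = 0.1650
d₁ = [ln(248/238) + (0.076 + 0.33²/2)·0.25] / 0.1650 = [0.0412 + 0.0326] / 0.1650 = 0.4471 → 0.45
d₂ = d₁ − σ√T = 0.4471 − 0.1650 = 0.2821 → 0.28
e^(−rT) = e^(−0.076·0.25) = 0.9812
N(d₁) = N(0.45) = 0.6736;  N(d₂) = N(0.28) = 0.6103
C = 248·0.6736 − 238·0.9812·0.6103 = 167.0528 − 142.5207 = 24.5321

€24.53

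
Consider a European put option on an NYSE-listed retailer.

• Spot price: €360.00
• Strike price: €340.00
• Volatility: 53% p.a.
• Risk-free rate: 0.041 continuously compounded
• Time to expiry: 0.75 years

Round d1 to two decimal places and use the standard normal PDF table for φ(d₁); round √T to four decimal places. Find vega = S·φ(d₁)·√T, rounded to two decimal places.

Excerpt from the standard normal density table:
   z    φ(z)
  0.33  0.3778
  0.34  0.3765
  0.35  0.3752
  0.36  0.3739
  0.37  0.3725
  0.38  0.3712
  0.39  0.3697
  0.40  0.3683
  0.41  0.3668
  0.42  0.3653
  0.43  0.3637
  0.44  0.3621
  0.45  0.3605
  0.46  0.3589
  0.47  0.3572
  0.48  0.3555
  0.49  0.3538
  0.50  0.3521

T = 0.75;  σ√T = 0.4590
ln(S/K) + (r + σ²/2)T = ln(360/340) + (0.041 + 0.53²/2)·0.75 = 0.0572 + 0.1361 = 0.1932
d₁ = 0.1932 / 0.4590 = 0.4210 ⇒ 0.42
√T = √0.75 = 0.8660
φ(d₁) = φ(0.42) = 0.3653
vega = S·φ(d₁)·√T = 360·0.3653·0.8660 = 113.8859
(The call has the same vega.)

113.89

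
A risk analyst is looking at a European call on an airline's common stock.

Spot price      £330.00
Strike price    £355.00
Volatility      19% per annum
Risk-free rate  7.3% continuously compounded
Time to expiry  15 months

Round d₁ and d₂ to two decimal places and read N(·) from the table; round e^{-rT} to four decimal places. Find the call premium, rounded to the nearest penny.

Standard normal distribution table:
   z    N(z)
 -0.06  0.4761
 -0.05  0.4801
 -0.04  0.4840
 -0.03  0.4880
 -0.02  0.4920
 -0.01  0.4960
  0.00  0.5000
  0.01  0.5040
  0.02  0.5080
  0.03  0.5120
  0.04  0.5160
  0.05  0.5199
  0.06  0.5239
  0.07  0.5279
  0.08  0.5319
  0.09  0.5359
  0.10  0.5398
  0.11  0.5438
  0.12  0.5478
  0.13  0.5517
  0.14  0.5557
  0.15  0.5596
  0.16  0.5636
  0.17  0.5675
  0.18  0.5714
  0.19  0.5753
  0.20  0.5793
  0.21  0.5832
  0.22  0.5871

£30.42

T = 1.25;  σ√T = 0.2124
d₁ = [ln(330/355) + (0.073 + ½·0.19²)·1.25] / (σ√T) = (-0.0730 + 0.1138) / 0.2124 = 0.1920 which rounds to 0.19
d₂ = 0.1920 − 0.2124 = -0.0204 which rounds to -0.02
exp(−rT) = exp(−0.073·1.25) = 0.9128
N(d₁) = N(0.19) = 0.5753;  N(d₂) = N(-0.02) = 0.4920
C = 330·0.5753 − 355·0.9128·0.4920 = 189.8490 − 159.4296 = 30.4194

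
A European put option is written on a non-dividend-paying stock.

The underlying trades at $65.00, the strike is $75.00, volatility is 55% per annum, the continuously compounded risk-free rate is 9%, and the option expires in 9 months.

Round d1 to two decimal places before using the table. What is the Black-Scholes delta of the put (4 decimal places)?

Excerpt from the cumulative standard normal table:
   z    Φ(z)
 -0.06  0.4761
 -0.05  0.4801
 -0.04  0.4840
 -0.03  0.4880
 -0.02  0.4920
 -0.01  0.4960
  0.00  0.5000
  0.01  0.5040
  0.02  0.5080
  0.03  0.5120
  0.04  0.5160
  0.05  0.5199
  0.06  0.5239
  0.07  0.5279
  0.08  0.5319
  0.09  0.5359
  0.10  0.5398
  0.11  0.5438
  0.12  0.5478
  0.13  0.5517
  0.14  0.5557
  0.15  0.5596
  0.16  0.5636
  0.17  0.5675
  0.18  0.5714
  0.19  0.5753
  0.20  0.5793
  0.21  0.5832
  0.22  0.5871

-0.4681

T = 0.75;  σ√T = 0.4763
d₁ = [ln(65/75) + (0.09 + 0.55²/2)·0.75] / 0.4763 = [-0.1431 + 0.1809] / 0.4763 = 0.0794 which rounds to 0.08
N(d₁) = N(0.08) = 0.5319
Δ_put = N(d₁) − 1 = 0.5319 − 1 = -0.4681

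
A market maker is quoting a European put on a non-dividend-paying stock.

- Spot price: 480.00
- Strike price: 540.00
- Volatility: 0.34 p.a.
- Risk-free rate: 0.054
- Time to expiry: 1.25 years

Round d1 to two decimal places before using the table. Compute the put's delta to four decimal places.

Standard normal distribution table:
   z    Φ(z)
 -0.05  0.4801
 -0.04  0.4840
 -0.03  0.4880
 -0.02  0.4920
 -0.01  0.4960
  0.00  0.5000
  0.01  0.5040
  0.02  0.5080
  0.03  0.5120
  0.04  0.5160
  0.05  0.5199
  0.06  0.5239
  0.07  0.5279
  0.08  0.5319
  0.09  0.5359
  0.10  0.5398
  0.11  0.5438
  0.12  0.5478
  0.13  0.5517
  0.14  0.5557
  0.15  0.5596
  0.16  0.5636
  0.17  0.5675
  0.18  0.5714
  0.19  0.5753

-0.4761

σ√T = 0.34 × 1.1180 = 0.3801
d₁ = [ln(480/540) + (0.054 + 0.34²/2)·1.25] / 0.3801 = [-0.1178 + 0.1398] / 0.3801 = 0.0578 ⇒ 0.06
N(d₁) = N(0.06) = 0.5239
Δ_put = N(d₁) − 1 = 0.5239 − 1 = -0.4761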